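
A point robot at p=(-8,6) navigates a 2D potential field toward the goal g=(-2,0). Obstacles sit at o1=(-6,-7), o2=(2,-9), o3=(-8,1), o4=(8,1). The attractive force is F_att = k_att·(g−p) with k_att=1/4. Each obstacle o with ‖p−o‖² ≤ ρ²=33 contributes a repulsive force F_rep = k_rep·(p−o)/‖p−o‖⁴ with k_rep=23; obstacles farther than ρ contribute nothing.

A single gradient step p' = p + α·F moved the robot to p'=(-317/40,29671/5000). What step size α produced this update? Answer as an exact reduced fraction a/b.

F_att = 1/4·(g−p) = 1/4·(6,-6) = (1.5000,-1.5000)
o1: d²=173 > ρ²=33 → inactive
o2: d²=325 > ρ²=33 → inactive
o3: d²=25 ≤ ρ²=33; F_rep = 23·(0,5)/25² = (0.0000,0.1840)
o4: d²=281 > ρ²=33 → inactive
F = F_att + ΣF_rep = (1.5000,-1.3160)
Δp = p'−p = (0.0750,-0.0658); α = Δx/Fx = (3/40) / (3/2) = 1/20
check: Δy/Fy = (-329/5000) / (-329/250) = 1/20 ✓

α = 1/20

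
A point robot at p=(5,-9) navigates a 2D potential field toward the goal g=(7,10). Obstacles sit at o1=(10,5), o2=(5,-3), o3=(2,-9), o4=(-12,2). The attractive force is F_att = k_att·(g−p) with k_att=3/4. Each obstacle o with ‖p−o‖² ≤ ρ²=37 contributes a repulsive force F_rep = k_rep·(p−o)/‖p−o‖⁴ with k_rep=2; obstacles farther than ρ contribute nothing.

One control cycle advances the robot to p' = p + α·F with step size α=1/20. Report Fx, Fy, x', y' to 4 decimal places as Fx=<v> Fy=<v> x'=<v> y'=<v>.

Fx=1.5741 Fy=14.2407 x'=5.0787 y'=-8.2880

F_att = 3/4·(g−p) = 3/4·(2,19) = (1.5000,14.2500)
o1: d²=221 > ρ²=37 → inactive
o2: d²=36 ≤ ρ²=37; F_rep = 2·(0,-6)/36² = (0.0000,-0.0093)
o3: d²=9 ≤ ρ²=37; F_rep = 2·(3,0)/9² = (0.0741,0.0000)
o4: d²=410 > ρ²=37 → inactive
F = F_att + ΣF_rep = (1.5741,14.2407)
p' = p + 1/20·F = (5.0787,-8.2880)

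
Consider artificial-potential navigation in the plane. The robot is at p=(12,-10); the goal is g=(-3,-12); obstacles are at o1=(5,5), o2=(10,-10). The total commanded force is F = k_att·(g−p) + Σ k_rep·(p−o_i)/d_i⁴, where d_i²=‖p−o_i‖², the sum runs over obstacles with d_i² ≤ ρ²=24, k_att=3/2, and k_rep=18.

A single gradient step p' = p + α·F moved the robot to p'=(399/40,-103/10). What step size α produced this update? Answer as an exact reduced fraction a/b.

F_att = 3/2·(g−p) = 3/2·(-15,-2) = (-22.5000,-3.0000)
o1: d²=274 > ρ²=24 → inactive
o2: d²=4 ≤ ρ²=24; F_rep = 18·(2,0)/4² = (2.2500,0.0000)
F = F_att + ΣF_rep = (-20.2500,-3.0000)
Δp = p'−p = (-2.0250,-0.3000); α = Δx/Fx = (-81/40) / (-81/4) = 1/10
check: Δy/Fy = (-3/10) / (-3) = 1/10 ✓

α = 1/10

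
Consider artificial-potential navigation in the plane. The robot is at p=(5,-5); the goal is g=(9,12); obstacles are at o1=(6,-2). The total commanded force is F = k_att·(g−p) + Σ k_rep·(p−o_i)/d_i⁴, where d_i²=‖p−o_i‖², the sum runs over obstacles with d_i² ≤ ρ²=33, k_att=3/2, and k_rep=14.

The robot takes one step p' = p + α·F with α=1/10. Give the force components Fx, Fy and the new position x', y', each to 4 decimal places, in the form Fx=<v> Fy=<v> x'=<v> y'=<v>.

Fx=5.8600 Fy=25.0800 x'=5.5860 y'=-2.4920

F_att = 3/2·(g−p) = 3/2·(4,17) = (6.0000,25.5000)
o1: d²=10 ≤ ρ²=33; F_rep = 14·(-1,-3)/10² = (-0.1400,-0.4200)
F = F_att + ΣF_rep = (5.8600,25.0800)
p' = p + 1/10·F = (5.5860,-2.4920)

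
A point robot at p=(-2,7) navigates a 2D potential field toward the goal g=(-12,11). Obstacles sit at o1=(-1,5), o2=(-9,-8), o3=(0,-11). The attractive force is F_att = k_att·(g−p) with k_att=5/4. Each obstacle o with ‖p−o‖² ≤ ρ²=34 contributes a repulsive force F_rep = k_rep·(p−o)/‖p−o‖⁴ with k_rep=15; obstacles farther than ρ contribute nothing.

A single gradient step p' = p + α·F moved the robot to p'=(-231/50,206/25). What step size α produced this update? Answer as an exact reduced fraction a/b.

F_att = 5/4·(g−p) = 5/4·(-10,4) = (-12.5000,5.0000)
o1: d²=5 ≤ ρ²=34; F_rep = 15·(-1,2)/5² = (-0.6000,1.2000)
o2: d²=274 > ρ²=34 → inactive
o3: d²=328 > ρ²=34 → inactive
F = F_att + ΣF_rep = (-13.1000,6.2000)
Δp = p'−p = (-2.6200,1.2400); α = Δx/Fx = (-131/50) / (-131/10) = 1/5
check: Δy/Fy = (31/25) / (31/5) = 1/5 ✓

α = 1/5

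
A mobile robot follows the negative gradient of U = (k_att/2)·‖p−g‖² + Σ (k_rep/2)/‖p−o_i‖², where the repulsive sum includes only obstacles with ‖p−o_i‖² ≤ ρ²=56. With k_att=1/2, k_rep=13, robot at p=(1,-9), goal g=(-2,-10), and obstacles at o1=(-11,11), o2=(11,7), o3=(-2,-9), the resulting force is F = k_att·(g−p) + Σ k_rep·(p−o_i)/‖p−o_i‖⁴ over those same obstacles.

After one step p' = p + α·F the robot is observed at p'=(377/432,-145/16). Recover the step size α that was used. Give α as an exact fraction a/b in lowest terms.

F_att = 1/2·(g−p) = 1/2·(-3,-1) = (-1.5000,-0.5000)
o1: d²=544 > ρ²=56 → inactive
o2: d²=356 > ρ²=56 → inactive
o3: d²=9 ≤ ρ²=56; F_rep = 13·(3,0)/9² = (0.4815,0.0000)
F = F_att + ΣF_rep = (-1.0185,-0.5000)
Δp = p'−p = (-0.1273,-0.0625); α = Δx/Fx = (-55/432) / (-55/54) = 1/8
check: Δy/Fy = (-1/16) / (-1/2) = 1/8 ✓

α = 1/8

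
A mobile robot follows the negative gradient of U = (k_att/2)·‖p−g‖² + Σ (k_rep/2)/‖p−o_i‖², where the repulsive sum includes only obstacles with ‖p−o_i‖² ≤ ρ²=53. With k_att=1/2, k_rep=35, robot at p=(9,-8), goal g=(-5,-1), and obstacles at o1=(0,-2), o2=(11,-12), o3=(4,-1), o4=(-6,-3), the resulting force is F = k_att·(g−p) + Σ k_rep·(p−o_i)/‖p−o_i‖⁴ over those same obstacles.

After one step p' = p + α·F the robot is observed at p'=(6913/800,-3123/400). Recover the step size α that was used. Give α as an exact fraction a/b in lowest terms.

α = 1/20

F_att = 1/2·(g−p) = 1/2·(-14,7) = (-7.0000,3.5000)
o1: d²=117 > ρ²=53 → inactive
o2: d²=20 ≤ ρ²=53; F_rep = 35·(-2,4)/20² = (-0.1750,0.3500)
o3: d²=74 > ρ²=53 → inactive
o4: d²=250 > ρ²=53 → inactive
F = F_att + ΣF_rep = (-7.1750,3.8500)
Δp = p'−p = (-0.3588,0.1925); α = Δx/Fx = (-287/800) / (-287/40) = 1/20
check: Δy/Fy = (77/400) / (77/20) = 1/20 ✓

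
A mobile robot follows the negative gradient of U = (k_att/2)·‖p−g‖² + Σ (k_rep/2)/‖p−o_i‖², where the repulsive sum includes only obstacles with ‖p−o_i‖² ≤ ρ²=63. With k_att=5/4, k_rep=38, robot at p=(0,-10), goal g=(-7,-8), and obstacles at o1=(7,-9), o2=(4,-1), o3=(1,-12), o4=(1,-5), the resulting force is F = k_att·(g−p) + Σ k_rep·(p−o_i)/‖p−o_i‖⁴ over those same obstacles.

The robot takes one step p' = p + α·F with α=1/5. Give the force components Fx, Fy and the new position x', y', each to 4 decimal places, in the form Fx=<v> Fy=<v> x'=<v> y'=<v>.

Fx=-10.4326 Fy=5.2437 x'=-2.0865 y'=-8.9513

F_att = 5/4·(g−p) = 5/4·(-7,2) = (-8.7500,2.5000)
o1: d²=50 ≤ ρ²=63; F_rep = 38·(-7,-1)/50² = (-0.1064,-0.0152)
o2: d²=97 > ρ²=63 → inactive
o3: d²=5 ≤ ρ²=63; F_rep = 38·(-1,2)/5² = (-1.5200,3.0400)
o4: d²=26 ≤ ρ²=63; F_rep = 38·(-1,-5)/26² = (-0.0562,-0.2811)
F = F_att + ΣF_rep = (-10.4326,5.2437)
p' = p + 1/5·F = (-2.0865,-8.9513)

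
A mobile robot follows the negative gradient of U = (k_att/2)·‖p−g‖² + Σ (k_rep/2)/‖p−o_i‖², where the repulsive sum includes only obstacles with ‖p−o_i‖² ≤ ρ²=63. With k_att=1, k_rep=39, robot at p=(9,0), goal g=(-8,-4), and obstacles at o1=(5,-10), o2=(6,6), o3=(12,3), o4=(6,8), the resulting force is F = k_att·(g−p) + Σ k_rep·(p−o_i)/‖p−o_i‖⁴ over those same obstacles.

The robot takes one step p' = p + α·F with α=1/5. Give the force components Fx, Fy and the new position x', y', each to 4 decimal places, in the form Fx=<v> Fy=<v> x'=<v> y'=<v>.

Fx=-17.3033 Fy=-4.4767 x'=5.5393 y'=-0.8953

F_att = 1·(g−p) = 1·(-17,-4) = (-17.0000,-4.0000)
o1: d²=116 > ρ²=63 → inactive
o2: d²=45 ≤ ρ²=63; F_rep = 39·(3,-6)/45² = (0.0578,-0.1156)
o3: d²=18 ≤ ρ²=63; F_rep = 39·(-3,-3)/18² = (-0.3611,-0.3611)
o4: d²=73 > ρ²=63 → inactive
F = F_att + ΣF_rep = (-17.3033,-4.4767)
p' = p + 1/5·F = (5.5393,-0.8953)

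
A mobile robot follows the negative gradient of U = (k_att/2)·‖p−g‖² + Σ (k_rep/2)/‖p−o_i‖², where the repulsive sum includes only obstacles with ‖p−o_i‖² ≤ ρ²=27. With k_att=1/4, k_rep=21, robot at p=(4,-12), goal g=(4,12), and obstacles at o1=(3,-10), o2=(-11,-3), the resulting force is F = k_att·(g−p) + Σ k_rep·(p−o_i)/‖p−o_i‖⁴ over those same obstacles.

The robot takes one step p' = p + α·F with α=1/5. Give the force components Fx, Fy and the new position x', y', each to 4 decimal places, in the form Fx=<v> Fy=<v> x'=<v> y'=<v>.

F_att = 1/4·(g−p) = 1/4·(0,24) = (0.0000,6.0000)
o1: d²=5 ≤ ρ²=27; F_rep = 21·(1,-2)/5² = (0.8400,-1.6800)
o2: d²=306 > ρ²=27 → inactive
F = F_att + ΣF_rep = (0.8400,4.3200)
p' = p + 1/5·F = (4.1680,-11.1360)

Fx=0.8400 Fy=4.3200 x'=4.1680 y'=-11.1360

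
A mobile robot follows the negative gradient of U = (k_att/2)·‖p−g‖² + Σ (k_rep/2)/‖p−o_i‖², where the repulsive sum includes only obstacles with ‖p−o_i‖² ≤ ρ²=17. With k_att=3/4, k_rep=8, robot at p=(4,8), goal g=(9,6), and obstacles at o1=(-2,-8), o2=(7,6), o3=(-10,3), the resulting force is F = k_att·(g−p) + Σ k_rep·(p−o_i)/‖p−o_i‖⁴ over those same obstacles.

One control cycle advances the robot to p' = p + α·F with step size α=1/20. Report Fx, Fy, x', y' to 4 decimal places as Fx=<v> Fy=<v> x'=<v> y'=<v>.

Fx=3.6080 Fy=-1.4053 x'=4.1804 y'=7.9297

F_att = 3/4·(g−p) = 3/4·(5,-2) = (3.7500,-1.5000)
o1: d²=292 > ρ²=17 → inactive
o2: d²=13 ≤ ρ²=17; F_rep = 8·(-3,2)/13² = (-0.1420,0.0947)
o3: d²=221 > ρ²=17 → inactive
F = F_att + ΣF_rep = (3.6080,-1.4053)
p' = p + 1/20·F = (4.1804,7.9297)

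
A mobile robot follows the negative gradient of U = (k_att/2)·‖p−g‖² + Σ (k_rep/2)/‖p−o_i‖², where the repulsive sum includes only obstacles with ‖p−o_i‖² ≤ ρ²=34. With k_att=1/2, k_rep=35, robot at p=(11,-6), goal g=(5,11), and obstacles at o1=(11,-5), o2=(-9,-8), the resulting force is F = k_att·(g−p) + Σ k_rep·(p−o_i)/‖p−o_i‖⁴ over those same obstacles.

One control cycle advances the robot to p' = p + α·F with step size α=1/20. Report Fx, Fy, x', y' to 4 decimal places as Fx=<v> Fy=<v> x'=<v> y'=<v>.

Fx=-3.0000 Fy=-26.5000 x'=10.8500 y'=-7.3250

F_att = 1/2·(g−p) = 1/2·(-6,17) = (-3.0000,8.5000)
o1: d²=1 ≤ ρ²=34; F_rep = 35·(0,-1)/1² = (0.0000,-35.0000)
o2: d²=404 > ρ²=34 → inactive
F = F_att + ΣF_rep = (-3.0000,-26.5000)
p' = p + 1/20·F = (10.8500,-7.3250)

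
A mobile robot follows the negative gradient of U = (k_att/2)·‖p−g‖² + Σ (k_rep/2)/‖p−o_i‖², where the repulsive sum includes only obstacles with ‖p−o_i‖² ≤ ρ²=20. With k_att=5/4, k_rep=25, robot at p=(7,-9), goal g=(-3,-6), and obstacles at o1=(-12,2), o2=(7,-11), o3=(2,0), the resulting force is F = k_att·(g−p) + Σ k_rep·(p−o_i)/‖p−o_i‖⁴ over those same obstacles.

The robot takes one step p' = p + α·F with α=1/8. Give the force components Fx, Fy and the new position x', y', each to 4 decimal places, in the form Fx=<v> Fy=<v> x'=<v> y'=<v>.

F_att = 5/4·(g−p) = 5/4·(-10,3) = (-12.5000,3.7500)
o1: d²=482 > ρ²=20 → inactive
o2: d²=4 ≤ ρ²=20; F_rep = 25·(0,2)/4² = (0.0000,3.1250)
o3: d²=106 > ρ²=20 → inactive
F = F_att + ΣF_rep = (-12.5000,6.8750)
p' = p + 1/8·F = (5.4375,-8.1406)

Fx=-12.5000 Fy=6.8750 x'=5.4375 y'=-8.1406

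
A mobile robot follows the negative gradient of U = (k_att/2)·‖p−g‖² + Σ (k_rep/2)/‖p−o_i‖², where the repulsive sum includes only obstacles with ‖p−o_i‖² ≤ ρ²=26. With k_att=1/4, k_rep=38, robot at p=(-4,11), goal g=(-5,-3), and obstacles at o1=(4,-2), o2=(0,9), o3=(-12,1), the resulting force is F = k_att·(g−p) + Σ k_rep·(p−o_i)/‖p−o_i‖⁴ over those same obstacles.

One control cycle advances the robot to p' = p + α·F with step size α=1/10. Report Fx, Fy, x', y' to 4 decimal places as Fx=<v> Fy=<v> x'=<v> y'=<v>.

F_att = 1/4·(g−p) = 1/4·(-1,-14) = (-0.2500,-3.5000)
o1: d²=233 > ρ²=26 → inactive
o2: d²=20 ≤ ρ²=26; F_rep = 38·(-4,2)/20² = (-0.3800,0.1900)
o3: d²=164 > ρ²=26 → inactive
F = F_att + ΣF_rep = (-0.6300,-3.3100)
p' = p + 1/10·F = (-4.0630,10.6690)

Fx=-0.6300 Fy=-3.3100 x'=-4.0630 y'=10.6690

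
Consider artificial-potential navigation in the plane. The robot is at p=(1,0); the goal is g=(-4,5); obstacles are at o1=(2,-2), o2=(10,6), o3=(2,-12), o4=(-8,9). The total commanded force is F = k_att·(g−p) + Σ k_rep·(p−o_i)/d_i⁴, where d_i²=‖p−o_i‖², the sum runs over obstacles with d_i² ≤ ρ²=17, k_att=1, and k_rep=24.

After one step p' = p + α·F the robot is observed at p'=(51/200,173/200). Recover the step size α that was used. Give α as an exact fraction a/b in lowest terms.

F_att = 1·(g−p) = 1·(-5,5) = (-5.0000,5.0000)
o1: d²=5 ≤ ρ²=17; F_rep = 24·(-1,2)/5² = (-0.9600,1.9200)
o2: d²=117 > ρ²=17 → inactive
o3: d²=145 > ρ²=17 → inactive
o4: d²=162 > ρ²=17 → inactive
F = F_att + ΣF_rep = (-5.9600,6.9200)
Δp = p'−p = (-0.7450,0.8650); α = Δx/Fx = (-149/200) / (-149/25) = 1/8
check: Δy/Fy = (173/200) / (173/25) = 1/8 ✓

α = 1/8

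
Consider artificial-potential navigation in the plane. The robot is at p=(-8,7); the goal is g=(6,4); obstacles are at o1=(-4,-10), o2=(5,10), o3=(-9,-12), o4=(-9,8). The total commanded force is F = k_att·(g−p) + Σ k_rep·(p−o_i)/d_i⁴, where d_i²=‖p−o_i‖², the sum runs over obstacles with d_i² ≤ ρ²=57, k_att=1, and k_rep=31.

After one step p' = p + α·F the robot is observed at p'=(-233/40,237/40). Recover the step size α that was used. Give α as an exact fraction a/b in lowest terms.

α = 1/10

F_att = 1·(g−p) = 1·(14,-3) = (14.0000,-3.0000)
o1: d²=305 > ρ²=57 → inactive
o2: d²=178 > ρ²=57 → inactive
o3: d²=362 > ρ²=57 → inactive
o4: d²=2 ≤ ρ²=57; F_rep = 31·(1,-1)/2² = (7.7500,-7.7500)
F = F_att + ΣF_rep = (21.7500,-10.7500)
Δp = p'−p = (2.1750,-1.0750); α = Δx/Fx = (87/40) / (87/4) = 1/10
check: Δy/Fy = (-43/40) / (-43/4) = 1/10 ✓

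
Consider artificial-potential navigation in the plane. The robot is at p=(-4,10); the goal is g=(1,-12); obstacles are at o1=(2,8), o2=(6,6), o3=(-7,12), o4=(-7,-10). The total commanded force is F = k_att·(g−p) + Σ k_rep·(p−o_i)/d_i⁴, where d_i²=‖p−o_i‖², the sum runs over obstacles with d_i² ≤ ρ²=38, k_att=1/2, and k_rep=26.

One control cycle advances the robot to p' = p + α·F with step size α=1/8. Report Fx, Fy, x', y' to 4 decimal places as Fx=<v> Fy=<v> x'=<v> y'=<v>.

Fx=2.9615 Fy=-11.3077 x'=-3.6298 y'=8.5865

F_att = 1/2·(g−p) = 1/2·(5,-22) = (2.5000,-11.0000)
o1: d²=40 > ρ²=38 → inactive
o2: d²=116 > ρ²=38 → inactive
o3: d²=13 ≤ ρ²=38; F_rep = 26·(3,-2)/13² = (0.4615,-0.3077)
o4: d²=409 > ρ²=38 → inactive
F = F_att + ΣF_rep = (2.9615,-11.3077)
p' = p + 1/8·F = (-3.6298,8.5865)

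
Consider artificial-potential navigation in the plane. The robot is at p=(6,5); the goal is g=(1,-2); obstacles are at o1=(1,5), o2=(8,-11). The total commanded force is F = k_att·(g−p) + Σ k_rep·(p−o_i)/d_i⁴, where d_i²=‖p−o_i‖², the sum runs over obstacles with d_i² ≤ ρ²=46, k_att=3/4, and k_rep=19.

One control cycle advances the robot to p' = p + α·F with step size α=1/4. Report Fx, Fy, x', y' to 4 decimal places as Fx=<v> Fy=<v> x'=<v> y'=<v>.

Fx=-3.5980 Fy=-5.2500 x'=5.1005 y'=3.6875

F_att = 3/4·(g−p) = 3/4·(-5,-7) = (-3.7500,-5.2500)
o1: d²=25 ≤ ρ²=46; F_rep = 19·(5,0)/25² = (0.1520,0.0000)
o2: d²=260 > ρ²=46 → inactive
F = F_att + ΣF_rep = (-3.5980,-5.2500)
p' = p + 1/4·F = (5.1005,3.6875)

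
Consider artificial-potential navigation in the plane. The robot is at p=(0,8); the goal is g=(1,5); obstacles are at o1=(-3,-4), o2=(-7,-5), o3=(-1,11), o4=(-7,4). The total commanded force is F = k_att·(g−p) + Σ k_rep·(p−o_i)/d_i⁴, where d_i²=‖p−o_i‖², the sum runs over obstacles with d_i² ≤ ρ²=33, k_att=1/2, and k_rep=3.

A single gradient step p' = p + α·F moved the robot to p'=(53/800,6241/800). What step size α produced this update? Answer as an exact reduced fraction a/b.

α = 1/8

F_att = 1/2·(g−p) = 1/2·(1,-3) = (0.5000,-1.5000)
o1: d²=153 > ρ²=33 → inactive
o2: d²=218 > ρ²=33 → inactive
o3: d²=10 ≤ ρ²=33; F_rep = 3·(1,-3)/10² = (0.0300,-0.0900)
o4: d²=65 > ρ²=33 → inactive
F = F_att + ΣF_rep = (0.5300,-1.5900)
Δp = p'−p = (0.0663,-0.1988); α = Δx/Fx = (53/800) / (53/100) = 1/8
check: Δy/Fy = (-159/800) / (-159/100) = 1/8 ✓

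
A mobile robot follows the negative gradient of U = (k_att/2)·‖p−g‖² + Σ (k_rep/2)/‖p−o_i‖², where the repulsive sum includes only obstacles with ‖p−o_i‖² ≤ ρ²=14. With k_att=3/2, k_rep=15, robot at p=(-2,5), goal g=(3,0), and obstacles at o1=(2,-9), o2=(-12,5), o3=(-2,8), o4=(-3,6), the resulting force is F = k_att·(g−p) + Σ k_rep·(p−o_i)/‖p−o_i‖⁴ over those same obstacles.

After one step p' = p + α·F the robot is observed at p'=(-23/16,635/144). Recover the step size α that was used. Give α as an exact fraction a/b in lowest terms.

F_att = 3/2·(g−p) = 3/2·(5,-5) = (7.5000,-7.5000)
o1: d²=212 > ρ²=14 → inactive
o2: d²=100 > ρ²=14 → inactive
o3: d²=9 ≤ ρ²=14; F_rep = 15·(0,-3)/9² = (0.0000,-0.5556)
o4: d²=2 ≤ ρ²=14; F_rep = 15·(1,-1)/2² = (3.7500,-3.7500)
F = F_att + ΣF_rep = (11.2500,-11.8056)
Δp = p'−p = (0.5625,-0.5903); α = Δx/Fx = (9/16) / (45/4) = 1/20
check: Δy/Fy = (-85/144) / (-425/36) = 1/20 ✓

α = 1/20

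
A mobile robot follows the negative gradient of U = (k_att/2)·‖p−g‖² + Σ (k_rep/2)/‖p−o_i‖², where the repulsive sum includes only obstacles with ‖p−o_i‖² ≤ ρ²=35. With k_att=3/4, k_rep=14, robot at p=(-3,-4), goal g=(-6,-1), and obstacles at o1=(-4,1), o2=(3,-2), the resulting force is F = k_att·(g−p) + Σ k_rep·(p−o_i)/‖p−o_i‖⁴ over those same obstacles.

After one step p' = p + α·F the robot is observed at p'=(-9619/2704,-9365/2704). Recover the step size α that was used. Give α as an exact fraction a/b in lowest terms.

α = 1/4

F_att = 3/4·(g−p) = 3/4·(-3,3) = (-2.2500,2.2500)
o1: d²=26 ≤ ρ²=35; F_rep = 14·(1,-5)/26² = (0.0207,-0.1036)
o2: d²=40 > ρ²=35 → inactive
F = F_att + ΣF_rep = (-2.2293,2.1464)
Δp = p'−p = (-0.5573,0.5366); α = Δx/Fx = (-1507/2704) / (-1507/676) = 1/4
check: Δy/Fy = (1451/2704) / (1451/676) = 1/4 ✓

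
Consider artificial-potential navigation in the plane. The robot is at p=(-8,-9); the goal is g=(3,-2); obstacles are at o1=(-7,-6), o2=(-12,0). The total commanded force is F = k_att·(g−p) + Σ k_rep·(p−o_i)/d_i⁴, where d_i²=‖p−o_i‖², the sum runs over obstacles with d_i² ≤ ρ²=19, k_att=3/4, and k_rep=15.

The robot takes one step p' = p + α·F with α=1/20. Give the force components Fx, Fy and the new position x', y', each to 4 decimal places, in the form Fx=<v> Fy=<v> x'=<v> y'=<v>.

F_att = 3/4·(g−p) = 3/4·(11,7) = (8.2500,5.2500)
o1: d²=10 ≤ ρ²=19; F_rep = 15·(-1,-3)/10² = (-0.1500,-0.4500)
o2: d²=97 > ρ²=19 → inactive
F = F_att + ΣF_rep = (8.1000,4.8000)
p' = p + 1/20·F = (-7.5950,-8.7600)

Fx=8.1000 Fy=4.8000 x'=-7.5950 y'=-8.7600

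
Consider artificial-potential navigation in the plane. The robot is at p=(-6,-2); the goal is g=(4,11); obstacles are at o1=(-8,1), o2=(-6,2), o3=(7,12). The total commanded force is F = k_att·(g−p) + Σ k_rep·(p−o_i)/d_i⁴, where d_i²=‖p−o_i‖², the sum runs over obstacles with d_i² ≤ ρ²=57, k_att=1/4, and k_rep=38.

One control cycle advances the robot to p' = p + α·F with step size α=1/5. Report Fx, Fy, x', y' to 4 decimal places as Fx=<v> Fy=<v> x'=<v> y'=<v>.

Fx=2.9497 Fy=1.9817 x'=-5.4101 y'=-1.6037

F_att = 1/4·(g−p) = 1/4·(10,13) = (2.5000,3.2500)
o1: d²=13 ≤ ρ²=57; F_rep = 38·(2,-3)/13² = (0.4497,-0.6746)
o2: d²=16 ≤ ρ²=57; F_rep = 38·(0,-4)/16² = (0.0000,-0.5938)
o3: d²=365 > ρ²=57 → inactive
F = F_att + ΣF_rep = (2.9497,1.9817)
p' = p + 1/5·F = (-5.4101,-1.6037)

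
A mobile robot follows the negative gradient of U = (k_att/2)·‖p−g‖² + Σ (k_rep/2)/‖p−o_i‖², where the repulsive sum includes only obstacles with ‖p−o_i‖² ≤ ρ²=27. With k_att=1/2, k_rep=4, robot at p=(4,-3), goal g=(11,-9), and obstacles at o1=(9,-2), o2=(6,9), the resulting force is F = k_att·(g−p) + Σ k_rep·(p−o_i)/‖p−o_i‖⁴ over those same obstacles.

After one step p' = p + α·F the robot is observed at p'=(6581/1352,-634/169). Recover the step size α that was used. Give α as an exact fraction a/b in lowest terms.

F_att = 1/2·(g−p) = 1/2·(7,-6) = (3.5000,-3.0000)
o1: d²=26 ≤ ρ²=27; F_rep = 4·(-5,-1)/26² = (-0.0296,-0.0059)
o2: d²=148 > ρ²=27 → inactive
F = F_att + ΣF_rep = (3.4704,-3.0059)
Δp = p'−p = (0.8676,-0.7515); α = Δx/Fx = (1173/1352) / (1173/338) = 1/4
check: Δy/Fy = (-127/169) / (-508/169) = 1/4 ✓

α = 1/4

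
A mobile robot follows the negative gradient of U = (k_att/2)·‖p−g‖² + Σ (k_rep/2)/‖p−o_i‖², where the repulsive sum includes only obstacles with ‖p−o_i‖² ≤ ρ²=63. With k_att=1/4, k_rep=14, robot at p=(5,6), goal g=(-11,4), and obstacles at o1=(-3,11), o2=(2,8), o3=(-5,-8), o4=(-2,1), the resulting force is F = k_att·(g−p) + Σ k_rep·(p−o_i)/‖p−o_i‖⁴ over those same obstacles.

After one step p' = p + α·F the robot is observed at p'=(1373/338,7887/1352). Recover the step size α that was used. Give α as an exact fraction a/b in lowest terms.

α = 1/4

F_att = 1/4·(g−p) = 1/4·(-16,-2) = (-4.0000,-0.5000)
o1: d²=89 > ρ²=63 → inactive
o2: d²=13 ≤ ρ²=63; F_rep = 14·(3,-2)/13² = (0.2485,-0.1657)
o3: d²=296 > ρ²=63 → inactive
o4: d²=74 > ρ²=63 → inactive
F = F_att + ΣF_rep = (-3.7515,-0.6657)
Δp = p'−p = (-0.9379,-0.1664); α = Δx/Fx = (-317/338) / (-634/169) = 1/4
check: Δy/Fy = (-225/1352) / (-225/338) = 1/4 ✓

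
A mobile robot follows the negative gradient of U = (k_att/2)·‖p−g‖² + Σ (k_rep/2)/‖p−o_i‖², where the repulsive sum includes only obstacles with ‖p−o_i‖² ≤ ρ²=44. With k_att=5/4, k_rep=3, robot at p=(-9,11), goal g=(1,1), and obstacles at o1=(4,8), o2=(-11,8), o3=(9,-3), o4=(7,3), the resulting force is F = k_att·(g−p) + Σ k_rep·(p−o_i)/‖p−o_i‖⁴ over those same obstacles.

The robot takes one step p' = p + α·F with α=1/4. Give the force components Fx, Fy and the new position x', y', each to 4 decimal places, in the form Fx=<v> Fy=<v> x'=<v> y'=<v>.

F_att = 5/4·(g−p) = 5/4·(10,-10) = (12.5000,-12.5000)
o1: d²=178 > ρ²=44 → inactive
o2: d²=13 ≤ ρ²=44; F_rep = 3·(2,3)/13² = (0.0355,0.0533)
o3: d²=520 > ρ²=44 → inactive
o4: d²=320 > ρ²=44 → inactive
F = F_att + ΣF_rep = (12.5355,-12.4467)
p' = p + 1/4·F = (-5.8661,7.8883)

Fx=12.5355 Fy=-12.4467 x'=-5.8661 y'=7.8883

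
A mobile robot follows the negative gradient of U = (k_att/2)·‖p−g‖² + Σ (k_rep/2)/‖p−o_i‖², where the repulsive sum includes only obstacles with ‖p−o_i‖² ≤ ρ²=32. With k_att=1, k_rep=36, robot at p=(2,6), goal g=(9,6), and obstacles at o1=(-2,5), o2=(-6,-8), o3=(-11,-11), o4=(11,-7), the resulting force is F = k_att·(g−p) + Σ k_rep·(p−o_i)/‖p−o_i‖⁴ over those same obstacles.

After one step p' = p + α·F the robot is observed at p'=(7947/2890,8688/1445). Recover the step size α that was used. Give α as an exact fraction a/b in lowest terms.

α = 1/10

F_att = 1·(g−p) = 1·(7,0) = (7.0000,0.0000)
o1: d²=17 ≤ ρ²=32; F_rep = 36·(4,1)/17² = (0.4983,0.1246)
o2: d²=260 > ρ²=32 → inactive
o3: d²=458 > ρ²=32 → inactive
o4: d²=250 > ρ²=32 → inactive
F = F_att + ΣF_rep = (7.4983,0.1246)
Δp = p'−p = (0.7498,0.0125); α = Δx/Fx = (2167/2890) / (2167/289) = 1/10
check: Δy/Fy = (18/1445) / (36/289) = 1/10 ✓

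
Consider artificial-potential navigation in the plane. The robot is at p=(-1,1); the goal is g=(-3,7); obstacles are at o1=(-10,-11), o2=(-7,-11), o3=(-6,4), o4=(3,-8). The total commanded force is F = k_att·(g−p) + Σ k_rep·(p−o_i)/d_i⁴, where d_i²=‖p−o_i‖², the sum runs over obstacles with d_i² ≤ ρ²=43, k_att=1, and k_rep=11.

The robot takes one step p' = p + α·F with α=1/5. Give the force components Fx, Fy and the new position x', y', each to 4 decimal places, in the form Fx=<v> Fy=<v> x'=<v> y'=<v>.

F_att = 1·(g−p) = 1·(-2,6) = (-2.0000,6.0000)
o1: d²=225 > ρ²=43 → inactive
o2: d²=180 > ρ²=43 → inactive
o3: d²=34 ≤ ρ²=43; F_rep = 11·(5,-3)/34² = (0.0476,-0.0285)
o4: d²=97 > ρ²=43 → inactive
F = F_att + ΣF_rep = (-1.9524,5.9715)
p' = p + 1/5·F = (-1.3905,2.1943)

Fx=-1.9524 Fy=5.9715 x'=-1.3905 y'=2.1943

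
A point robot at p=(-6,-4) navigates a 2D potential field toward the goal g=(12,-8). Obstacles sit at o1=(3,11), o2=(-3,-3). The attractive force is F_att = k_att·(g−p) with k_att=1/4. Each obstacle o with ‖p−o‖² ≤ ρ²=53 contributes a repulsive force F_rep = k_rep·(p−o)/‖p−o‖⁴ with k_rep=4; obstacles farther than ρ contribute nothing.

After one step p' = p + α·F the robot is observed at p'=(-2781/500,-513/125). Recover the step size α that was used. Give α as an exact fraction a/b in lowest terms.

F_att = 1/4·(g−p) = 1/4·(18,-4) = (4.5000,-1.0000)
o1: d²=306 > ρ²=53 → inactive
o2: d²=10 ≤ ρ²=53; F_rep = 4·(-3,-1)/10² = (-0.1200,-0.0400)
F = F_att + ΣF_rep = (4.3800,-1.0400)
Δp = p'−p = (0.4380,-0.1040); α = Δx/Fx = (219/500) / (219/50) = 1/10
check: Δy/Fy = (-13/125) / (-26/25) = 1/10 ✓

α = 1/10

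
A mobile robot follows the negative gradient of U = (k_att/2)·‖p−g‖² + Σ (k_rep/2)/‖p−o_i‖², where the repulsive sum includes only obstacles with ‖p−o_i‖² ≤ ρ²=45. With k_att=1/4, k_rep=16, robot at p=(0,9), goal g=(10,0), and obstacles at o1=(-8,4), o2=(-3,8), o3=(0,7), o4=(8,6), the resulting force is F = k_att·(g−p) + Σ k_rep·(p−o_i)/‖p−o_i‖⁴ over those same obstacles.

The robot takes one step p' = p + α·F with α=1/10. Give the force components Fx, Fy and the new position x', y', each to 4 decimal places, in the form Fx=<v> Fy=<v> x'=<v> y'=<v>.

F_att = 1/4·(g−p) = 1/4·(10,-9) = (2.5000,-2.2500)
o1: d²=89 > ρ²=45 → inactive
o2: d²=10 ≤ ρ²=45; F_rep = 16·(3,1)/10² = (0.4800,0.1600)
o3: d²=4 ≤ ρ²=45; F_rep = 16·(0,2)/4² = (0.0000,2.0000)
o4: d²=73 > ρ²=45 → inactive
F = F_att + ΣF_rep = (2.9800,-0.0900)
p' = p + 1/10·F = (0.2980,8.9910)

Fx=2.9800 Fy=-0.0900 x'=0.2980 y'=8.9910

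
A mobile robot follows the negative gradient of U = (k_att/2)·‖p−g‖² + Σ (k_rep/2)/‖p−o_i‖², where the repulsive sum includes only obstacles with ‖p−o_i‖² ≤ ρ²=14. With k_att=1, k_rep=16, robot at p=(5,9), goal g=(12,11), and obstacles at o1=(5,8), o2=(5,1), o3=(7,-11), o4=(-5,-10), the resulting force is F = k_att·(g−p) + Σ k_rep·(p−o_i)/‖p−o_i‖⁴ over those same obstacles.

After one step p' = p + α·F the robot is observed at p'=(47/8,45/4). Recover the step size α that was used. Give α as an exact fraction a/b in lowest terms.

F_att = 1·(g−p) = 1·(7,2) = (7.0000,2.0000)
o1: d²=1 ≤ ρ²=14; F_rep = 16·(0,1)/1² = (0.0000,16.0000)
o2: d²=64 > ρ²=14 → inactive
o3: d²=404 > ρ²=14 → inactive
o4: d²=461 > ρ²=14 → inactive
F = F_att + ΣF_rep = (7.0000,18.0000)
Δp = p'−p = (0.8750,2.2500); α = Δx/Fx = (7/8) / (7) = 1/8
check: Δy/Fy = (9/4) / (18) = 1/8 ✓

α = 1/8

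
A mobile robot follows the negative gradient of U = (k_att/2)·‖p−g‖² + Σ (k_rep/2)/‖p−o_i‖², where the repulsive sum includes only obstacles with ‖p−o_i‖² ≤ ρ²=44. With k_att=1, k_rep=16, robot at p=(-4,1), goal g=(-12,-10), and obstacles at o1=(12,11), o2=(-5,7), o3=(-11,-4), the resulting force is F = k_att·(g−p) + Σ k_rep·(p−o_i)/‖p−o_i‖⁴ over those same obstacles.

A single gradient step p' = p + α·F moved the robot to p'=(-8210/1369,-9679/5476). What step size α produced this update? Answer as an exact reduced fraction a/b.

α = 1/4

F_att = 1·(g−p) = 1·(-8,-11) = (-8.0000,-11.0000)
o1: d²=356 > ρ²=44 → inactive
o2: d²=37 ≤ ρ²=44; F_rep = 16·(1,-6)/37² = (0.0117,-0.0701)
o3: d²=74 > ρ²=44 → inactive
F = F_att + ΣF_rep = (-7.9883,-11.0701)
Δp = p'−p = (-1.9971,-2.7675); α = Δx/Fx = (-2734/1369) / (-10936/1369) = 1/4
check: Δy/Fy = (-15155/5476) / (-15155/1369) = 1/4 ✓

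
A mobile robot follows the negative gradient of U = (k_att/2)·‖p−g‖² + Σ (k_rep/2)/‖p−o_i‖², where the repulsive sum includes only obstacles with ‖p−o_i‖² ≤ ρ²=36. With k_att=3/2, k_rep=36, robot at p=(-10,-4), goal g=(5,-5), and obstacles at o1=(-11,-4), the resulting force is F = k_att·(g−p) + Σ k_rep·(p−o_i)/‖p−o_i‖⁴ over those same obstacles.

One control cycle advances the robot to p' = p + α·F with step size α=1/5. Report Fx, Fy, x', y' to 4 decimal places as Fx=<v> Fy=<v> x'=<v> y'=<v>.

Fx=58.5000 Fy=-1.5000 x'=1.7000 y'=-4.3000

F_att = 3/2·(g−p) = 3/2·(15,-1) = (22.5000,-1.5000)
o1: d²=1 ≤ ρ²=36; F_rep = 36·(1,0)/1² = (36.0000,0.0000)
F = F_att + ΣF_rep = (58.5000,-1.5000)
p' = p + 1/5·F = (1.7000,-4.3000)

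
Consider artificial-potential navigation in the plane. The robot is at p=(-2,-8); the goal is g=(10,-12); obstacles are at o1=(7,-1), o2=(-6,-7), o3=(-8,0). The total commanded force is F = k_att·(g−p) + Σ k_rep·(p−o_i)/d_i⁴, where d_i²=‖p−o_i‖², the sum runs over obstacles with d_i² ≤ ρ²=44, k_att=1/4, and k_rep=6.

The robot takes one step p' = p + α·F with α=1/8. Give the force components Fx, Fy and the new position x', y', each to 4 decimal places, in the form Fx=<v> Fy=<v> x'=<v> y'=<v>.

Fx=3.0830 Fy=-1.0208 x'=-1.6146 y'=-8.1276

F_att = 1/4·(g−p) = 1/4·(12,-4) = (3.0000,-1.0000)
o1: d²=130 > ρ²=44 → inactive
o2: d²=17 ≤ ρ²=44; F_rep = 6·(4,-1)/17² = (0.0830,-0.0208)
o3: d²=100 > ρ²=44 → inactive
F = F_att + ΣF_rep = (3.0830,-1.0208)
p' = p + 1/8·F = (-1.6146,-8.1276)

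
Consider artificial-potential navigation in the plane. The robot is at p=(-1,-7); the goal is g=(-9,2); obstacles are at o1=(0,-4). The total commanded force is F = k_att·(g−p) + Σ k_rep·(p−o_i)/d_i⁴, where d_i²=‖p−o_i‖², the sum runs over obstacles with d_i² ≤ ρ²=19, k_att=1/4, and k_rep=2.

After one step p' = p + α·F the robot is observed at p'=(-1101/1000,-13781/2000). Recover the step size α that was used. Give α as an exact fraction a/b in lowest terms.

α = 1/20

F_att = 1/4·(g−p) = 1/4·(-8,9) = (-2.0000,2.2500)
o1: d²=10 ≤ ρ²=19; F_rep = 2·(-1,-3)/10² = (-0.0200,-0.0600)
F = F_att + ΣF_rep = (-2.0200,2.1900)
Δp = p'−p = (-0.1010,0.1095); α = Δx/Fx = (-101/1000) / (-101/50) = 1/20
check: Δy/Fy = (219/2000) / (219/100) = 1/20 ✓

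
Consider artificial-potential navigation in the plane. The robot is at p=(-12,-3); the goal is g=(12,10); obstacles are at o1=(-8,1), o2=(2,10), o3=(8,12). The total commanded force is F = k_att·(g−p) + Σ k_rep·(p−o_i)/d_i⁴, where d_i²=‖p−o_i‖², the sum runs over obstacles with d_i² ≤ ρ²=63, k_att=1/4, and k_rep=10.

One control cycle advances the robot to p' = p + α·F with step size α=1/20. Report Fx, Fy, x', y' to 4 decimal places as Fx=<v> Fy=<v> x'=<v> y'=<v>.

F_att = 1/4·(g−p) = 1/4·(24,13) = (6.0000,3.2500)
o1: d²=32 ≤ ρ²=63; F_rep = 10·(-4,-4)/32² = (-0.0391,-0.0391)
o2: d²=365 > ρ²=63 → inactive
o3: d²=625 > ρ²=63 → inactive
F = F_att + ΣF_rep = (5.9609,3.2109)
p' = p + 1/20·F = (-11.7020,-2.8395)

Fx=5.9609 Fy=3.2109 x'=-11.7020 y'=-2.8395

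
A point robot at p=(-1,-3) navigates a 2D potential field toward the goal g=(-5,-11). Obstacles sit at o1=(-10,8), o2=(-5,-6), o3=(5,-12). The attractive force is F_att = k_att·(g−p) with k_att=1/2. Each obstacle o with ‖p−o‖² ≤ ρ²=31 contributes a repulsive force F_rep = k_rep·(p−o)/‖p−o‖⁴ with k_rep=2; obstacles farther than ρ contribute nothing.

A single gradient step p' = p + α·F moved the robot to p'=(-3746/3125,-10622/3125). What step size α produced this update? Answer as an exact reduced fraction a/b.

α = 1/10

F_att = 1/2·(g−p) = 1/2·(-4,-8) = (-2.0000,-4.0000)
o1: d²=202 > ρ²=31 → inactive
o2: d²=25 ≤ ρ²=31; F_rep = 2·(4,3)/25² = (0.0128,0.0096)
o3: d²=117 > ρ²=31 → inactive
F = F_att + ΣF_rep = (-1.9872,-3.9904)
Δp = p'−p = (-0.1987,-0.3990); α = Δx/Fx = (-621/3125) / (-1242/625) = 1/10
check: Δy/Fy = (-1247/3125) / (-2494/625) = 1/10 ✓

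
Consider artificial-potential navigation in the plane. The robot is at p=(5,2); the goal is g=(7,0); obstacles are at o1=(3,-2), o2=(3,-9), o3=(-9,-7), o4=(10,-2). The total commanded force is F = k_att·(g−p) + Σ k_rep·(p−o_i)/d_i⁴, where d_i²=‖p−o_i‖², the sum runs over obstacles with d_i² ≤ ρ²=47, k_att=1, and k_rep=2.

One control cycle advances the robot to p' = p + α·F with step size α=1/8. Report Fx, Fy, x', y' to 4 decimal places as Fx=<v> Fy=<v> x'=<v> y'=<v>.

F_att = 1·(g−p) = 1·(2,-2) = (2.0000,-2.0000)
o1: d²=20 ≤ ρ²=47; F_rep = 2·(2,4)/20² = (0.0100,0.0200)
o2: d²=125 > ρ²=47 → inactive
o3: d²=277 > ρ²=47 → inactive
o4: d²=41 ≤ ρ²=47; F_rep = 2·(-5,4)/41² = (-0.0059,0.0048)
F = F_att + ΣF_rep = (2.0041,-1.9752)
p' = p + 1/8·F = (5.2505,1.7531)

Fx=2.0041 Fy=-1.9752 x'=5.2505 y'=1.7531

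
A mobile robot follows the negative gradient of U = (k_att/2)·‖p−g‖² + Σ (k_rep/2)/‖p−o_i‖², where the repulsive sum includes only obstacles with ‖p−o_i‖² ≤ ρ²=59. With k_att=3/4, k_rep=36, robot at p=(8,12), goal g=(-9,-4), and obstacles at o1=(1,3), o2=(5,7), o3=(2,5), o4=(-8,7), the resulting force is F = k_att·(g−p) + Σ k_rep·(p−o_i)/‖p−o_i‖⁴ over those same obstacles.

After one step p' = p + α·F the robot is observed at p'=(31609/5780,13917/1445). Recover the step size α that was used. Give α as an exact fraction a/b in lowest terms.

α = 1/5

F_att = 3/4·(g−p) = 3/4·(-17,-16) = (-12.7500,-12.0000)
o1: d²=130 > ρ²=59 → inactive
o2: d²=34 ≤ ρ²=59; F_rep = 36·(3,5)/34² = (0.0934,0.1557)
o3: d²=85 > ρ²=59 → inactive
o4: d²=281 > ρ²=59 → inactive
F = F_att + ΣF_rep = (-12.6566,-11.8443)
Δp = p'−p = (-2.5313,-2.3689); α = Δx/Fx = (-14631/5780) / (-14631/1156) = 1/5
check: Δy/Fy = (-3423/1445) / (-3423/289) = 1/5 ✓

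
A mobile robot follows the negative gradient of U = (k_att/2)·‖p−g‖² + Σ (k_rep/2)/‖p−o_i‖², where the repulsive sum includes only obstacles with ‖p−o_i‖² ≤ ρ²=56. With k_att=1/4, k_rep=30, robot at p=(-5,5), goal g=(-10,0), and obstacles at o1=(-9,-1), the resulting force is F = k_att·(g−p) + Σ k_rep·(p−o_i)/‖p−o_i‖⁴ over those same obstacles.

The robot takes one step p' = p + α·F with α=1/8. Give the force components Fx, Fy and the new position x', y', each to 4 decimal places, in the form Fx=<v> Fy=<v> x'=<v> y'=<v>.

F_att = 1/4·(g−p) = 1/4·(-5,-5) = (-1.2500,-1.2500)
o1: d²=52 ≤ ρ²=56; F_rep = 30·(4,6)/52² = (0.0444,0.0666)
F = F_att + ΣF_rep = (-1.2056,-1.1834)
p' = p + 1/8·F = (-5.1507,4.8521)

Fx=-1.2056 Fy=-1.1834 x'=-5.1507 y'=4.8521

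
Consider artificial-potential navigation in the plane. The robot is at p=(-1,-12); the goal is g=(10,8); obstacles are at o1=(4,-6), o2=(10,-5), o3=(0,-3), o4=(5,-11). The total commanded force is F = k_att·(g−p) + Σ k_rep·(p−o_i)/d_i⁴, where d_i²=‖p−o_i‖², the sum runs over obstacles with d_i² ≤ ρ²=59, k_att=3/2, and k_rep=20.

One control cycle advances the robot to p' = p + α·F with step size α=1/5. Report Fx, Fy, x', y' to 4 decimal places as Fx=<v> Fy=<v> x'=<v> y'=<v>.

F_att = 3/2·(g−p) = 3/2·(11,20) = (16.5000,30.0000)
o1: d²=61 > ρ²=59 → inactive
o2: d²=170 > ρ²=59 → inactive
o3: d²=82 > ρ²=59 → inactive
o4: d²=37 ≤ ρ²=59; F_rep = 20·(-6,-1)/37² = (-0.0877,-0.0146)
F = F_att + ΣF_rep = (16.4123,29.9854)
p' = p + 1/5·F = (2.2825,-6.0029)

Fx=16.4123 Fy=29.9854 x'=2.2825 y'=-6.0029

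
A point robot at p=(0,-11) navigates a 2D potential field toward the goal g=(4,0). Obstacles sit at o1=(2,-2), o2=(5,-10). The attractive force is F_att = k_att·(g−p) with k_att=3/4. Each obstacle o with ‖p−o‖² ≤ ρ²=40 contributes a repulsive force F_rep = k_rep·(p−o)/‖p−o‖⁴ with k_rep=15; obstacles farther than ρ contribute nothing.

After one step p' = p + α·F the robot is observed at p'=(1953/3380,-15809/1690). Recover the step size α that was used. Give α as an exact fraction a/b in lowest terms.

F_att = 3/4·(g−p) = 3/4·(4,11) = (3.0000,8.2500)
o1: d²=85 > ρ²=40 → inactive
o2: d²=26 ≤ ρ²=40; F_rep = 15·(-5,-1)/26² = (-0.1109,-0.0222)
F = F_att + ΣF_rep = (2.8891,8.2278)
Δp = p'−p = (0.5778,1.6456); α = Δx/Fx = (1953/3380) / (1953/676) = 1/5
check: Δy/Fy = (2781/1690) / (2781/338) = 1/5 ✓

α = 1/5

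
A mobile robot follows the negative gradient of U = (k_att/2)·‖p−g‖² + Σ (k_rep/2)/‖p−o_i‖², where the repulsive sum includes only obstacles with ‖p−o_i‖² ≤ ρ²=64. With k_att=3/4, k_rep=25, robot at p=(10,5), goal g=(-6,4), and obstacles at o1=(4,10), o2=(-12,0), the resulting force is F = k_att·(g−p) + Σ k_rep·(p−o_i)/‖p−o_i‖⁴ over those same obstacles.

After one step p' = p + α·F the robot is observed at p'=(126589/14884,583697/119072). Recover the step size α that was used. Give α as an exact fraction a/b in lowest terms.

α = 1/8

F_att = 3/4·(g−p) = 3/4·(-16,-1) = (-12.0000,-0.7500)
o1: d²=61 ≤ ρ²=64; F_rep = 25·(6,-5)/61² = (0.0403,-0.0336)
o2: d²=509 > ρ²=64 → inactive
F = F_att + ΣF_rep = (-11.9597,-0.7836)
Δp = p'−p = (-1.4950,-0.0979); α = Δx/Fx = (-22251/14884) / (-44502/3721) = 1/8
check: Δy/Fy = (-11663/119072) / (-11663/14884) = 1/8 ✓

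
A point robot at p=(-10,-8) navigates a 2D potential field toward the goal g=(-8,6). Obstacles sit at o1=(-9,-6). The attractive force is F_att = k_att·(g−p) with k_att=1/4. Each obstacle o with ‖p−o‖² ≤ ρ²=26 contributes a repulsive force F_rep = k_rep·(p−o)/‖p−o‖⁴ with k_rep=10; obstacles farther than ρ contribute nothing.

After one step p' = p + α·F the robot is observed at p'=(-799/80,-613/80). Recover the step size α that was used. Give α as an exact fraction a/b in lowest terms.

F_att = 1/4·(g−p) = 1/4·(2,14) = (0.5000,3.5000)
o1: d²=5 ≤ ρ²=26; F_rep = 10·(-1,-2)/5² = (-0.4000,-0.8000)
F = F_att + ΣF_rep = (0.1000,2.7000)
Δp = p'−p = (0.0125,0.3375); α = Δx/Fx = (1/80) / (1/10) = 1/8
check: Δy/Fy = (27/80) / (27/10) = 1/8 ✓

α = 1/8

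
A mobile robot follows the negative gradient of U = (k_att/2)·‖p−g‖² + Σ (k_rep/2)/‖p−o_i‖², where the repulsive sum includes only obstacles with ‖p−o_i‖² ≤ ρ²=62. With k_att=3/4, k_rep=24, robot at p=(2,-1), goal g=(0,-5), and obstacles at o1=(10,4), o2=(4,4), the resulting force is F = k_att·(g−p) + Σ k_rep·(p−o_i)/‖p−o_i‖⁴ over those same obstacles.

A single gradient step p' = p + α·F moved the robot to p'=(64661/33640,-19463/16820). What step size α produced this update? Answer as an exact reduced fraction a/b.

α = 1/20

F_att = 3/4·(g−p) = 3/4·(-2,-4) = (-1.5000,-3.0000)
o1: d²=89 > ρ²=62 → inactive
o2: d²=29 ≤ ρ²=62; F_rep = 24·(-2,-5)/29² = (-0.0571,-0.1427)
F = F_att + ΣF_rep = (-1.5571,-3.1427)
Δp = p'−p = (-0.0779,-0.1571); α = Δx/Fx = (-2619/33640) / (-2619/1682) = 1/20
check: Δy/Fy = (-2643/16820) / (-2643/841) = 1/20 ✓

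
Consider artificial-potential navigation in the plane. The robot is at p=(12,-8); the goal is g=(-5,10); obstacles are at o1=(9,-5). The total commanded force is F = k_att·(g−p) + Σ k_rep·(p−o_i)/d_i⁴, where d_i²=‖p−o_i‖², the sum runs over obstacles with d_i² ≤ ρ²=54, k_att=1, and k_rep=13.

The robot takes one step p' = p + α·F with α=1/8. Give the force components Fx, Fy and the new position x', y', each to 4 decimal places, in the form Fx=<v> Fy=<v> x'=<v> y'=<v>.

Fx=-16.8796 Fy=17.8796 x'=9.8900 y'=-5.7650

F_att = 1·(g−p) = 1·(-17,18) = (-17.0000,18.0000)
o1: d²=18 ≤ ρ²=54; F_rep = 13·(3,-3)/18² = (0.1204,-0.1204)
F = F_att + ΣF_rep = (-16.8796,17.8796)
p' = p + 1/8·F = (9.8900,-5.7650)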